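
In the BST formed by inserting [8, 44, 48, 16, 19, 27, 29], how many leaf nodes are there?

Tree built from: [8, 44, 48, 16, 19, 27, 29]
Tree (level-order array): [8, None, 44, 16, 48, None, 19, None, None, None, 27, None, 29]
Rule: A leaf has 0 children.
Per-node child counts:
  node 8: 1 child(ren)
  node 44: 2 child(ren)
  node 16: 1 child(ren)
  node 19: 1 child(ren)
  node 27: 1 child(ren)
  node 29: 0 child(ren)
  node 48: 0 child(ren)
Matching nodes: [29, 48]
Count of leaf nodes: 2


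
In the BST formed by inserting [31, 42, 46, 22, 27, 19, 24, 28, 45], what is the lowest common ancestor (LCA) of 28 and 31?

Tree insertion order: [31, 42, 46, 22, 27, 19, 24, 28, 45]
Tree (level-order array): [31, 22, 42, 19, 27, None, 46, None, None, 24, 28, 45]
In a BST, the LCA of p=28, q=31 is the first node v on the
root-to-leaf path with p <= v <= q (go left if both < v, right if both > v).
Walk from root:
  at 31: 28 <= 31 <= 31, this is the LCA
LCA = 31


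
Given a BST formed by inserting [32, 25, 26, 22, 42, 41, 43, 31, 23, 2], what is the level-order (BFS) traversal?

Tree insertion order: [32, 25, 26, 22, 42, 41, 43, 31, 23, 2]
Tree (level-order array): [32, 25, 42, 22, 26, 41, 43, 2, 23, None, 31]
BFS from the root, enqueuing left then right child of each popped node:
  queue [32] -> pop 32, enqueue [25, 42], visited so far: [32]
  queue [25, 42] -> pop 25, enqueue [22, 26], visited so far: [32, 25]
  queue [42, 22, 26] -> pop 42, enqueue [41, 43], visited so far: [32, 25, 42]
  queue [22, 26, 41, 43] -> pop 22, enqueue [2, 23], visited so far: [32, 25, 42, 22]
  queue [26, 41, 43, 2, 23] -> pop 26, enqueue [31], visited so far: [32, 25, 42, 22, 26]
  queue [41, 43, 2, 23, 31] -> pop 41, enqueue [none], visited so far: [32, 25, 42, 22, 26, 41]
  queue [43, 2, 23, 31] -> pop 43, enqueue [none], visited so far: [32, 25, 42, 22, 26, 41, 43]
  queue [2, 23, 31] -> pop 2, enqueue [none], visited so far: [32, 25, 42, 22, 26, 41, 43, 2]
  queue [23, 31] -> pop 23, enqueue [none], visited so far: [32, 25, 42, 22, 26, 41, 43, 2, 23]
  queue [31] -> pop 31, enqueue [none], visited so far: [32, 25, 42, 22, 26, 41, 43, 2, 23, 31]
Result: [32, 25, 42, 22, 26, 41, 43, 2, 23, 31]


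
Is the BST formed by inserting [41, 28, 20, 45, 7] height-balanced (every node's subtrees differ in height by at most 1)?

Tree (level-order array): [41, 28, 45, 20, None, None, None, 7]
Definition: a tree is height-balanced if, at every node, |h(left) - h(right)| <= 1 (empty subtree has height -1).
Bottom-up per-node check:
  node 7: h_left=-1, h_right=-1, diff=0 [OK], height=0
  node 20: h_left=0, h_right=-1, diff=1 [OK], height=1
  node 28: h_left=1, h_right=-1, diff=2 [FAIL (|1--1|=2 > 1)], height=2
  node 45: h_left=-1, h_right=-1, diff=0 [OK], height=0
  node 41: h_left=2, h_right=0, diff=2 [FAIL (|2-0|=2 > 1)], height=3
Node 28 violates the condition: |1 - -1| = 2 > 1.
Result: Not balanced


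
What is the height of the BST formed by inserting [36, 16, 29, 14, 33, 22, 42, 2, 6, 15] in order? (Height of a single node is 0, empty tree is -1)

Insertion order: [36, 16, 29, 14, 33, 22, 42, 2, 6, 15]
Tree (level-order array): [36, 16, 42, 14, 29, None, None, 2, 15, 22, 33, None, 6]
Compute height bottom-up (empty subtree = -1):
  height(6) = 1 + max(-1, -1) = 0
  height(2) = 1 + max(-1, 0) = 1
  height(15) = 1 + max(-1, -1) = 0
  height(14) = 1 + max(1, 0) = 2
  height(22) = 1 + max(-1, -1) = 0
  height(33) = 1 + max(-1, -1) = 0
  height(29) = 1 + max(0, 0) = 1
  height(16) = 1 + max(2, 1) = 3
  height(42) = 1 + max(-1, -1) = 0
  height(36) = 1 + max(3, 0) = 4
Height = 4


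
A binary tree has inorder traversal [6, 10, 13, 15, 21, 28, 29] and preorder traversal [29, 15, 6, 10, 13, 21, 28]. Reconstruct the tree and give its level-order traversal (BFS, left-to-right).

Inorder:  [6, 10, 13, 15, 21, 28, 29]
Preorder: [29, 15, 6, 10, 13, 21, 28]
Algorithm: preorder visits root first, so consume preorder in order;
for each root, split the current inorder slice at that value into
left-subtree inorder and right-subtree inorder, then recurse.
Recursive splits:
  root=29; inorder splits into left=[6, 10, 13, 15, 21, 28], right=[]
  root=15; inorder splits into left=[6, 10, 13], right=[21, 28]
  root=6; inorder splits into left=[], right=[10, 13]
  root=10; inorder splits into left=[], right=[13]
  root=13; inorder splits into left=[], right=[]
  root=21; inorder splits into left=[], right=[28]
  root=28; inorder splits into left=[], right=[]
Reconstructed level-order: [29, 15, 6, 21, 10, 28, 13]


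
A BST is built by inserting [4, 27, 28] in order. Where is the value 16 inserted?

Starting tree (level order): [4, None, 27, None, 28]
Insertion path: 4 -> 27
Result: insert 16 as left child of 27
Final tree (level order): [4, None, 27, 16, 28]


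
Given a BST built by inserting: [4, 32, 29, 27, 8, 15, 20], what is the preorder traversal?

Tree insertion order: [4, 32, 29, 27, 8, 15, 20]
Tree (level-order array): [4, None, 32, 29, None, 27, None, 8, None, None, 15, None, 20]
Preorder traversal: [4, 32, 29, 27, 8, 15, 20]


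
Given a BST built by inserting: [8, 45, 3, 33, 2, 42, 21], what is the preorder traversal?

Tree insertion order: [8, 45, 3, 33, 2, 42, 21]
Tree (level-order array): [8, 3, 45, 2, None, 33, None, None, None, 21, 42]
Preorder traversal: [8, 3, 2, 45, 33, 21, 42]


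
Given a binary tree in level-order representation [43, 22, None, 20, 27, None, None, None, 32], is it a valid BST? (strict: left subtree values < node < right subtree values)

Level-order array: [43, 22, None, 20, 27, None, None, None, 32]
Validate using subtree bounds (lo, hi): at each node, require lo < value < hi,
then recurse left with hi=value and right with lo=value.
Preorder trace (stopping at first violation):
  at node 43 with bounds (-inf, +inf): OK
  at node 22 with bounds (-inf, 43): OK
  at node 20 with bounds (-inf, 22): OK
  at node 27 with bounds (22, 43): OK
  at node 32 with bounds (27, 43): OK
No violation found at any node.
Result: Valid BST


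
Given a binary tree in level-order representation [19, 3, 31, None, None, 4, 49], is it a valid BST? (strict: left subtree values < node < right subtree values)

Level-order array: [19, 3, 31, None, None, 4, 49]
Validate using subtree bounds (lo, hi): at each node, require lo < value < hi,
then recurse left with hi=value and right with lo=value.
Preorder trace (stopping at first violation):
  at node 19 with bounds (-inf, +inf): OK
  at node 3 with bounds (-inf, 19): OK
  at node 31 with bounds (19, +inf): OK
  at node 4 with bounds (19, 31): VIOLATION
Node 4 violates its bound: not (19 < 4 < 31).
Result: Not a valid BST


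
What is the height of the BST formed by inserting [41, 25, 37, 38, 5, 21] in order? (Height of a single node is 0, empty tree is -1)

Insertion order: [41, 25, 37, 38, 5, 21]
Tree (level-order array): [41, 25, None, 5, 37, None, 21, None, 38]
Compute height bottom-up (empty subtree = -1):
  height(21) = 1 + max(-1, -1) = 0
  height(5) = 1 + max(-1, 0) = 1
  height(38) = 1 + max(-1, -1) = 0
  height(37) = 1 + max(-1, 0) = 1
  height(25) = 1 + max(1, 1) = 2
  height(41) = 1 + max(2, -1) = 3
Height = 3


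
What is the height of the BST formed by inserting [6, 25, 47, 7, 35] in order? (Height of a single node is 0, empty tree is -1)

Insertion order: [6, 25, 47, 7, 35]
Tree (level-order array): [6, None, 25, 7, 47, None, None, 35]
Compute height bottom-up (empty subtree = -1):
  height(7) = 1 + max(-1, -1) = 0
  height(35) = 1 + max(-1, -1) = 0
  height(47) = 1 + max(0, -1) = 1
  height(25) = 1 + max(0, 1) = 2
  height(6) = 1 + max(-1, 2) = 3
Height = 3


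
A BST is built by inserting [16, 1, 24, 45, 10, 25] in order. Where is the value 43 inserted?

Starting tree (level order): [16, 1, 24, None, 10, None, 45, None, None, 25]
Insertion path: 16 -> 24 -> 45 -> 25
Result: insert 43 as right child of 25
Final tree (level order): [16, 1, 24, None, 10, None, 45, None, None, 25, None, None, 43]


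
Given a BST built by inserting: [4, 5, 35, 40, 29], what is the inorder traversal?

Tree insertion order: [4, 5, 35, 40, 29]
Tree (level-order array): [4, None, 5, None, 35, 29, 40]
Inorder traversal: [4, 5, 29, 35, 40]


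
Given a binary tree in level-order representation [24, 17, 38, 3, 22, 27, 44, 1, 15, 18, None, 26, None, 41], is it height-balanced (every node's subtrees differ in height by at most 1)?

Tree (level-order array): [24, 17, 38, 3, 22, 27, 44, 1, 15, 18, None, 26, None, 41]
Definition: a tree is height-balanced if, at every node, |h(left) - h(right)| <= 1 (empty subtree has height -1).
Bottom-up per-node check:
  node 1: h_left=-1, h_right=-1, diff=0 [OK], height=0
  node 15: h_left=-1, h_right=-1, diff=0 [OK], height=0
  node 3: h_left=0, h_right=0, diff=0 [OK], height=1
  node 18: h_left=-1, h_right=-1, diff=0 [OK], height=0
  node 22: h_left=0, h_right=-1, diff=1 [OK], height=1
  node 17: h_left=1, h_right=1, diff=0 [OK], height=2
  node 26: h_left=-1, h_right=-1, diff=0 [OK], height=0
  node 27: h_left=0, h_right=-1, diff=1 [OK], height=1
  node 41: h_left=-1, h_right=-1, diff=0 [OK], height=0
  node 44: h_left=0, h_right=-1, diff=1 [OK], height=1
  node 38: h_left=1, h_right=1, diff=0 [OK], height=2
  node 24: h_left=2, h_right=2, diff=0 [OK], height=3
All nodes satisfy the balance condition.
Result: Balanced


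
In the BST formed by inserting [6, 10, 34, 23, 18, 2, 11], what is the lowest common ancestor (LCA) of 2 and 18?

Tree insertion order: [6, 10, 34, 23, 18, 2, 11]
Tree (level-order array): [6, 2, 10, None, None, None, 34, 23, None, 18, None, 11]
In a BST, the LCA of p=2, q=18 is the first node v on the
root-to-leaf path with p <= v <= q (go left if both < v, right if both > v).
Walk from root:
  at 6: 2 <= 6 <= 18, this is the LCA
LCA = 6


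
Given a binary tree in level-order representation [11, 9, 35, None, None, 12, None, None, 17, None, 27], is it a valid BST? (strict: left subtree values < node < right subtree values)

Level-order array: [11, 9, 35, None, None, 12, None, None, 17, None, 27]
Validate using subtree bounds (lo, hi): at each node, require lo < value < hi,
then recurse left with hi=value and right with lo=value.
Preorder trace (stopping at first violation):
  at node 11 with bounds (-inf, +inf): OK
  at node 9 with bounds (-inf, 11): OK
  at node 35 with bounds (11, +inf): OK
  at node 12 with bounds (11, 35): OK
  at node 17 with bounds (12, 35): OK
  at node 27 with bounds (17, 35): OK
No violation found at any node.
Result: Valid BST


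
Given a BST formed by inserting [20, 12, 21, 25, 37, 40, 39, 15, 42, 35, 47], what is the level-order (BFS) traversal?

Tree insertion order: [20, 12, 21, 25, 37, 40, 39, 15, 42, 35, 47]
Tree (level-order array): [20, 12, 21, None, 15, None, 25, None, None, None, 37, 35, 40, None, None, 39, 42, None, None, None, 47]
BFS from the root, enqueuing left then right child of each popped node:
  queue [20] -> pop 20, enqueue [12, 21], visited so far: [20]
  queue [12, 21] -> pop 12, enqueue [15], visited so far: [20, 12]
  queue [21, 15] -> pop 21, enqueue [25], visited so far: [20, 12, 21]
  queue [15, 25] -> pop 15, enqueue [none], visited so far: [20, 12, 21, 15]
  queue [25] -> pop 25, enqueue [37], visited so far: [20, 12, 21, 15, 25]
  queue [37] -> pop 37, enqueue [35, 40], visited so far: [20, 12, 21, 15, 25, 37]
  queue [35, 40] -> pop 35, enqueue [none], visited so far: [20, 12, 21, 15, 25, 37, 35]
  queue [40] -> pop 40, enqueue [39, 42], visited so far: [20, 12, 21, 15, 25, 37, 35, 40]
  queue [39, 42] -> pop 39, enqueue [none], visited so far: [20, 12, 21, 15, 25, 37, 35, 40, 39]
  queue [42] -> pop 42, enqueue [47], visited so far: [20, 12, 21, 15, 25, 37, 35, 40, 39, 42]
  queue [47] -> pop 47, enqueue [none], visited so far: [20, 12, 21, 15, 25, 37, 35, 40, 39, 42, 47]
Result: [20, 12, 21, 15, 25, 37, 35, 40, 39, 42, 47]


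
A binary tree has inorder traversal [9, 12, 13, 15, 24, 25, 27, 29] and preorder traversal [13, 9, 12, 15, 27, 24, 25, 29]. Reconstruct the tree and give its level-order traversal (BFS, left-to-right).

Inorder:  [9, 12, 13, 15, 24, 25, 27, 29]
Preorder: [13, 9, 12, 15, 27, 24, 25, 29]
Algorithm: preorder visits root first, so consume preorder in order;
for each root, split the current inorder slice at that value into
left-subtree inorder and right-subtree inorder, then recurse.
Recursive splits:
  root=13; inorder splits into left=[9, 12], right=[15, 24, 25, 27, 29]
  root=9; inorder splits into left=[], right=[12]
  root=12; inorder splits into left=[], right=[]
  root=15; inorder splits into left=[], right=[24, 25, 27, 29]
  root=27; inorder splits into left=[24, 25], right=[29]
  root=24; inorder splits into left=[], right=[25]
  root=25; inorder splits into left=[], right=[]
  root=29; inorder splits into left=[], right=[]
Reconstructed level-order: [13, 9, 15, 12, 27, 24, 29, 25]


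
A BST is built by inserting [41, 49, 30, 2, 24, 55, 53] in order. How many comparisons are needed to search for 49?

Search path for 49: 41 -> 49
Found: True
Comparisons: 2


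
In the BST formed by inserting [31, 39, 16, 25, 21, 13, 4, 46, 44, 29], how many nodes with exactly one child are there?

Tree built from: [31, 39, 16, 25, 21, 13, 4, 46, 44, 29]
Tree (level-order array): [31, 16, 39, 13, 25, None, 46, 4, None, 21, 29, 44]
Rule: These are nodes with exactly 1 non-null child.
Per-node child counts:
  node 31: 2 child(ren)
  node 16: 2 child(ren)
  node 13: 1 child(ren)
  node 4: 0 child(ren)
  node 25: 2 child(ren)
  node 21: 0 child(ren)
  node 29: 0 child(ren)
  node 39: 1 child(ren)
  node 46: 1 child(ren)
  node 44: 0 child(ren)
Matching nodes: [13, 39, 46]
Count of nodes with exactly one child: 3


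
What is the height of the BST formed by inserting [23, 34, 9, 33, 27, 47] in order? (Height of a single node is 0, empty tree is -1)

Insertion order: [23, 34, 9, 33, 27, 47]
Tree (level-order array): [23, 9, 34, None, None, 33, 47, 27]
Compute height bottom-up (empty subtree = -1):
  height(9) = 1 + max(-1, -1) = 0
  height(27) = 1 + max(-1, -1) = 0
  height(33) = 1 + max(0, -1) = 1
  height(47) = 1 + max(-1, -1) = 0
  height(34) = 1 + max(1, 0) = 2
  height(23) = 1 + max(0, 2) = 3
Height = 3


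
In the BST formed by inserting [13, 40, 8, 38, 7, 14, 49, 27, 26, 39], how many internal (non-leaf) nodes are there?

Tree built from: [13, 40, 8, 38, 7, 14, 49, 27, 26, 39]
Tree (level-order array): [13, 8, 40, 7, None, 38, 49, None, None, 14, 39, None, None, None, 27, None, None, 26]
Rule: An internal node has at least one child.
Per-node child counts:
  node 13: 2 child(ren)
  node 8: 1 child(ren)
  node 7: 0 child(ren)
  node 40: 2 child(ren)
  node 38: 2 child(ren)
  node 14: 1 child(ren)
  node 27: 1 child(ren)
  node 26: 0 child(ren)
  node 39: 0 child(ren)
  node 49: 0 child(ren)
Matching nodes: [13, 8, 40, 38, 14, 27]
Count of internal (non-leaf) nodes: 6


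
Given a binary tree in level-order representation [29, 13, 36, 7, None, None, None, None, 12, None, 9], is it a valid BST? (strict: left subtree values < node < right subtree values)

Level-order array: [29, 13, 36, 7, None, None, None, None, 12, None, 9]
Validate using subtree bounds (lo, hi): at each node, require lo < value < hi,
then recurse left with hi=value and right with lo=value.
Preorder trace (stopping at first violation):
  at node 29 with bounds (-inf, +inf): OK
  at node 13 with bounds (-inf, 29): OK
  at node 7 with bounds (-inf, 13): OK
  at node 12 with bounds (7, 13): OK
  at node 9 with bounds (12, 13): VIOLATION
Node 9 violates its bound: not (12 < 9 < 13).
Result: Not a valid BST


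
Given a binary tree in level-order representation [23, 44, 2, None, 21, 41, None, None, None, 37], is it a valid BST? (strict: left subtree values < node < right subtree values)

Level-order array: [23, 44, 2, None, 21, 41, None, None, None, 37]
Validate using subtree bounds (lo, hi): at each node, require lo < value < hi,
then recurse left with hi=value and right with lo=value.
Preorder trace (stopping at first violation):
  at node 23 with bounds (-inf, +inf): OK
  at node 44 with bounds (-inf, 23): VIOLATION
Node 44 violates its bound: not (-inf < 44 < 23).
Result: Not a valid BST


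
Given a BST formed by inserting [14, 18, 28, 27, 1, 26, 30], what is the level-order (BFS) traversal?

Tree insertion order: [14, 18, 28, 27, 1, 26, 30]
Tree (level-order array): [14, 1, 18, None, None, None, 28, 27, 30, 26]
BFS from the root, enqueuing left then right child of each popped node:
  queue [14] -> pop 14, enqueue [1, 18], visited so far: [14]
  queue [1, 18] -> pop 1, enqueue [none], visited so far: [14, 1]
  queue [18] -> pop 18, enqueue [28], visited so far: [14, 1, 18]
  queue [28] -> pop 28, enqueue [27, 30], visited so far: [14, 1, 18, 28]
  queue [27, 30] -> pop 27, enqueue [26], visited so far: [14, 1, 18, 28, 27]
  queue [30, 26] -> pop 30, enqueue [none], visited so far: [14, 1, 18, 28, 27, 30]
  queue [26] -> pop 26, enqueue [none], visited so far: [14, 1, 18, 28, 27, 30, 26]
Result: [14, 1, 18, 28, 27, 30, 26]


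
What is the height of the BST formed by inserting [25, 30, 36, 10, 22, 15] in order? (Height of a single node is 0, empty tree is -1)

Insertion order: [25, 30, 36, 10, 22, 15]
Tree (level-order array): [25, 10, 30, None, 22, None, 36, 15]
Compute height bottom-up (empty subtree = -1):
  height(15) = 1 + max(-1, -1) = 0
  height(22) = 1 + max(0, -1) = 1
  height(10) = 1 + max(-1, 1) = 2
  height(36) = 1 + max(-1, -1) = 0
  height(30) = 1 + max(-1, 0) = 1
  height(25) = 1 + max(2, 1) = 3
Height = 3


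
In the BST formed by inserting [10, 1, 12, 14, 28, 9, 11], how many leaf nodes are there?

Tree built from: [10, 1, 12, 14, 28, 9, 11]
Tree (level-order array): [10, 1, 12, None, 9, 11, 14, None, None, None, None, None, 28]
Rule: A leaf has 0 children.
Per-node child counts:
  node 10: 2 child(ren)
  node 1: 1 child(ren)
  node 9: 0 child(ren)
  node 12: 2 child(ren)
  node 11: 0 child(ren)
  node 14: 1 child(ren)
  node 28: 0 child(ren)
Matching nodes: [9, 11, 28]
Count of leaf nodes: 3


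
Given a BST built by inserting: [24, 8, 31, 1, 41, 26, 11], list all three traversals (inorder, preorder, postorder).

Tree insertion order: [24, 8, 31, 1, 41, 26, 11]
Tree (level-order array): [24, 8, 31, 1, 11, 26, 41]
Inorder (L, root, R): [1, 8, 11, 24, 26, 31, 41]
Preorder (root, L, R): [24, 8, 1, 11, 31, 26, 41]
Postorder (L, R, root): [1, 11, 8, 26, 41, 31, 24]


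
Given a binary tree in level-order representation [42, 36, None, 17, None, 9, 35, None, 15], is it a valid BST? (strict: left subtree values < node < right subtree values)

Level-order array: [42, 36, None, 17, None, 9, 35, None, 15]
Validate using subtree bounds (lo, hi): at each node, require lo < value < hi,
then recurse left with hi=value and right with lo=value.
Preorder trace (stopping at first violation):
  at node 42 with bounds (-inf, +inf): OK
  at node 36 with bounds (-inf, 42): OK
  at node 17 with bounds (-inf, 36): OK
  at node 9 with bounds (-inf, 17): OK
  at node 15 with bounds (9, 17): OK
  at node 35 with bounds (17, 36): OK
No violation found at any node.
Result: Valid BST


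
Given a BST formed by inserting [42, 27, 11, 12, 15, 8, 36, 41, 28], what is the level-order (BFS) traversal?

Tree insertion order: [42, 27, 11, 12, 15, 8, 36, 41, 28]
Tree (level-order array): [42, 27, None, 11, 36, 8, 12, 28, 41, None, None, None, 15]
BFS from the root, enqueuing left then right child of each popped node:
  queue [42] -> pop 42, enqueue [27], visited so far: [42]
  queue [27] -> pop 27, enqueue [11, 36], visited so far: [42, 27]
  queue [11, 36] -> pop 11, enqueue [8, 12], visited so far: [42, 27, 11]
  queue [36, 8, 12] -> pop 36, enqueue [28, 41], visited so far: [42, 27, 11, 36]
  queue [8, 12, 28, 41] -> pop 8, enqueue [none], visited so far: [42, 27, 11, 36, 8]
  queue [12, 28, 41] -> pop 12, enqueue [15], visited so far: [42, 27, 11, 36, 8, 12]
  queue [28, 41, 15] -> pop 28, enqueue [none], visited so far: [42, 27, 11, 36, 8, 12, 28]
  queue [41, 15] -> pop 41, enqueue [none], visited so far: [42, 27, 11, 36, 8, 12, 28, 41]
  queue [15] -> pop 15, enqueue [none], visited so far: [42, 27, 11, 36, 8, 12, 28, 41, 15]
Result: [42, 27, 11, 36, 8, 12, 28, 41, 15]


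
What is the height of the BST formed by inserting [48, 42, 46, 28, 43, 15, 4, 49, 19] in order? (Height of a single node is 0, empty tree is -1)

Insertion order: [48, 42, 46, 28, 43, 15, 4, 49, 19]
Tree (level-order array): [48, 42, 49, 28, 46, None, None, 15, None, 43, None, 4, 19]
Compute height bottom-up (empty subtree = -1):
  height(4) = 1 + max(-1, -1) = 0
  height(19) = 1 + max(-1, -1) = 0
  height(15) = 1 + max(0, 0) = 1
  height(28) = 1 + max(1, -1) = 2
  height(43) = 1 + max(-1, -1) = 0
  height(46) = 1 + max(0, -1) = 1
  height(42) = 1 + max(2, 1) = 3
  height(49) = 1 + max(-1, -1) = 0
  height(48) = 1 + max(3, 0) = 4
Height = 4


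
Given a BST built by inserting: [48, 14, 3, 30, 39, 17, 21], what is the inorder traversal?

Tree insertion order: [48, 14, 3, 30, 39, 17, 21]
Tree (level-order array): [48, 14, None, 3, 30, None, None, 17, 39, None, 21]
Inorder traversal: [3, 14, 17, 21, 30, 39, 48]


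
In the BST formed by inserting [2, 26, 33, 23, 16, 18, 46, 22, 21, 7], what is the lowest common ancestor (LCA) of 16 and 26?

Tree insertion order: [2, 26, 33, 23, 16, 18, 46, 22, 21, 7]
Tree (level-order array): [2, None, 26, 23, 33, 16, None, None, 46, 7, 18, None, None, None, None, None, 22, 21]
In a BST, the LCA of p=16, q=26 is the first node v on the
root-to-leaf path with p <= v <= q (go left if both < v, right if both > v).
Walk from root:
  at 2: both 16 and 26 > 2, go right
  at 26: 16 <= 26 <= 26, this is the LCA
LCA = 26


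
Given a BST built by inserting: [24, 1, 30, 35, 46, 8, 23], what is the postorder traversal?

Tree insertion order: [24, 1, 30, 35, 46, 8, 23]
Tree (level-order array): [24, 1, 30, None, 8, None, 35, None, 23, None, 46]
Postorder traversal: [23, 8, 1, 46, 35, 30, 24]


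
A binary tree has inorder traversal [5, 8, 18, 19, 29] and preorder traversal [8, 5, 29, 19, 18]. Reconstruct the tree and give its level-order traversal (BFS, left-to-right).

Inorder:  [5, 8, 18, 19, 29]
Preorder: [8, 5, 29, 19, 18]
Algorithm: preorder visits root first, so consume preorder in order;
for each root, split the current inorder slice at that value into
left-subtree inorder and right-subtree inorder, then recurse.
Recursive splits:
  root=8; inorder splits into left=[5], right=[18, 19, 29]
  root=5; inorder splits into left=[], right=[]
  root=29; inorder splits into left=[18, 19], right=[]
  root=19; inorder splits into left=[18], right=[]
  root=18; inorder splits into left=[], right=[]
Reconstructed level-order: [8, 5, 29, 19, 18]


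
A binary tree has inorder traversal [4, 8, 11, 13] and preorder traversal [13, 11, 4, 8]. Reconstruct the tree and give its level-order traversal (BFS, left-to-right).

Inorder:  [4, 8, 11, 13]
Preorder: [13, 11, 4, 8]
Algorithm: preorder visits root first, so consume preorder in order;
for each root, split the current inorder slice at that value into
left-subtree inorder and right-subtree inorder, then recurse.
Recursive splits:
  root=13; inorder splits into left=[4, 8, 11], right=[]
  root=11; inorder splits into left=[4, 8], right=[]
  root=4; inorder splits into left=[], right=[8]
  root=8; inorder splits into left=[], right=[]
Reconstructed level-order: [13, 11, 4, 8]


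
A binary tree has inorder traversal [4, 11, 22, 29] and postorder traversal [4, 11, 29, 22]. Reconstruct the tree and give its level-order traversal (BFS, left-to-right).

Inorder:   [4, 11, 22, 29]
Postorder: [4, 11, 29, 22]
Algorithm: postorder visits root last, so walk postorder right-to-left;
each value is the root of the current inorder slice — split it at that
value, recurse on the right subtree first, then the left.
Recursive splits:
  root=22; inorder splits into left=[4, 11], right=[29]
  root=29; inorder splits into left=[], right=[]
  root=11; inorder splits into left=[4], right=[]
  root=4; inorder splits into left=[], right=[]
Reconstructed level-order: [22, 11, 29, 4]


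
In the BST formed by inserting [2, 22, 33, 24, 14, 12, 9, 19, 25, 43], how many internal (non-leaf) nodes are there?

Tree built from: [2, 22, 33, 24, 14, 12, 9, 19, 25, 43]
Tree (level-order array): [2, None, 22, 14, 33, 12, 19, 24, 43, 9, None, None, None, None, 25]
Rule: An internal node has at least one child.
Per-node child counts:
  node 2: 1 child(ren)
  node 22: 2 child(ren)
  node 14: 2 child(ren)
  node 12: 1 child(ren)
  node 9: 0 child(ren)
  node 19: 0 child(ren)
  node 33: 2 child(ren)
  node 24: 1 child(ren)
  node 25: 0 child(ren)
  node 43: 0 child(ren)
Matching nodes: [2, 22, 14, 12, 33, 24]
Count of internal (non-leaf) nodes: 6


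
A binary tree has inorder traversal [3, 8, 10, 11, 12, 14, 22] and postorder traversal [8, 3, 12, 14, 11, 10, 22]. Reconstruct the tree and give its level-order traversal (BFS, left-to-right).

Inorder:   [3, 8, 10, 11, 12, 14, 22]
Postorder: [8, 3, 12, 14, 11, 10, 22]
Algorithm: postorder visits root last, so walk postorder right-to-left;
each value is the root of the current inorder slice — split it at that
value, recurse on the right subtree first, then the left.
Recursive splits:
  root=22; inorder splits into left=[3, 8, 10, 11, 12, 14], right=[]
  root=10; inorder splits into left=[3, 8], right=[11, 12, 14]
  root=11; inorder splits into left=[], right=[12, 14]
  root=14; inorder splits into left=[12], right=[]
  root=12; inorder splits into left=[], right=[]
  root=3; inorder splits into left=[], right=[8]
  root=8; inorder splits into left=[], right=[]
Reconstructed level-order: [22, 10, 3, 11, 8, 14, 12]


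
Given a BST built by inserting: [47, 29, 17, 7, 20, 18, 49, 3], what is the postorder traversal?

Tree insertion order: [47, 29, 17, 7, 20, 18, 49, 3]
Tree (level-order array): [47, 29, 49, 17, None, None, None, 7, 20, 3, None, 18]
Postorder traversal: [3, 7, 18, 20, 17, 29, 49, 47]


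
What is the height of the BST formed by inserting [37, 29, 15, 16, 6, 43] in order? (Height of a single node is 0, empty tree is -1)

Insertion order: [37, 29, 15, 16, 6, 43]
Tree (level-order array): [37, 29, 43, 15, None, None, None, 6, 16]
Compute height bottom-up (empty subtree = -1):
  height(6) = 1 + max(-1, -1) = 0
  height(16) = 1 + max(-1, -1) = 0
  height(15) = 1 + max(0, 0) = 1
  height(29) = 1 + max(1, -1) = 2
  height(43) = 1 + max(-1, -1) = 0
  height(37) = 1 + max(2, 0) = 3
Height = 3


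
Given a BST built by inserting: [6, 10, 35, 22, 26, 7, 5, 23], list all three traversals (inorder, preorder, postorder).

Tree insertion order: [6, 10, 35, 22, 26, 7, 5, 23]
Tree (level-order array): [6, 5, 10, None, None, 7, 35, None, None, 22, None, None, 26, 23]
Inorder (L, root, R): [5, 6, 7, 10, 22, 23, 26, 35]
Preorder (root, L, R): [6, 5, 10, 7, 35, 22, 26, 23]
Postorder (L, R, root): [5, 7, 23, 26, 22, 35, 10, 6]


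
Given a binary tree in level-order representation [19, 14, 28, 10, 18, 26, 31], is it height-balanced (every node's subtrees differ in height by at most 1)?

Tree (level-order array): [19, 14, 28, 10, 18, 26, 31]
Definition: a tree is height-balanced if, at every node, |h(left) - h(right)| <= 1 (empty subtree has height -1).
Bottom-up per-node check:
  node 10: h_left=-1, h_right=-1, diff=0 [OK], height=0
  node 18: h_left=-1, h_right=-1, diff=0 [OK], height=0
  node 14: h_left=0, h_right=0, diff=0 [OK], height=1
  node 26: h_left=-1, h_right=-1, diff=0 [OK], height=0
  node 31: h_left=-1, h_right=-1, diff=0 [OK], height=0
  node 28: h_left=0, h_right=0, diff=0 [OK], height=1
  node 19: h_left=1, h_right=1, diff=0 [OK], height=2
All nodes satisfy the balance condition.
Result: Balanced


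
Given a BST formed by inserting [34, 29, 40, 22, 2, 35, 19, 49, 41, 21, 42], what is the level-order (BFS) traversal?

Tree insertion order: [34, 29, 40, 22, 2, 35, 19, 49, 41, 21, 42]
Tree (level-order array): [34, 29, 40, 22, None, 35, 49, 2, None, None, None, 41, None, None, 19, None, 42, None, 21]
BFS from the root, enqueuing left then right child of each popped node:
  queue [34] -> pop 34, enqueue [29, 40], visited so far: [34]
  queue [29, 40] -> pop 29, enqueue [22], visited so far: [34, 29]
  queue [40, 22] -> pop 40, enqueue [35, 49], visited so far: [34, 29, 40]
  queue [22, 35, 49] -> pop 22, enqueue [2], visited so far: [34, 29, 40, 22]
  queue [35, 49, 2] -> pop 35, enqueue [none], visited so far: [34, 29, 40, 22, 35]
  queue [49, 2] -> pop 49, enqueue [41], visited so far: [34, 29, 40, 22, 35, 49]
  queue [2, 41] -> pop 2, enqueue [19], visited so far: [34, 29, 40, 22, 35, 49, 2]
  queue [41, 19] -> pop 41, enqueue [42], visited so far: [34, 29, 40, 22, 35, 49, 2, 41]
  queue [19, 42] -> pop 19, enqueue [21], visited so far: [34, 29, 40, 22, 35, 49, 2, 41, 19]
  queue [42, 21] -> pop 42, enqueue [none], visited so far: [34, 29, 40, 22, 35, 49, 2, 41, 19, 42]
  queue [21] -> pop 21, enqueue [none], visited so far: [34, 29, 40, 22, 35, 49, 2, 41, 19, 42, 21]
Result: [34, 29, 40, 22, 35, 49, 2, 41, 19, 42, 21]


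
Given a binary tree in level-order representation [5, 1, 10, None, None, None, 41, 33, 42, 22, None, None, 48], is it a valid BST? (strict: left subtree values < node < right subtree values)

Level-order array: [5, 1, 10, None, None, None, 41, 33, 42, 22, None, None, 48]
Validate using subtree bounds (lo, hi): at each node, require lo < value < hi,
then recurse left with hi=value and right with lo=value.
Preorder trace (stopping at first violation):
  at node 5 with bounds (-inf, +inf): OK
  at node 1 with bounds (-inf, 5): OK
  at node 10 with bounds (5, +inf): OK
  at node 41 with bounds (10, +inf): OK
  at node 33 with bounds (10, 41): OK
  at node 22 with bounds (10, 33): OK
  at node 42 with bounds (41, +inf): OK
  at node 48 with bounds (42, +inf): OK
No violation found at any node.
Result: Valid BST


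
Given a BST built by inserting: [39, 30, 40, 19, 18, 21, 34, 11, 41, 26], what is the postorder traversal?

Tree insertion order: [39, 30, 40, 19, 18, 21, 34, 11, 41, 26]
Tree (level-order array): [39, 30, 40, 19, 34, None, 41, 18, 21, None, None, None, None, 11, None, None, 26]
Postorder traversal: [11, 18, 26, 21, 19, 34, 30, 41, 40, 39]


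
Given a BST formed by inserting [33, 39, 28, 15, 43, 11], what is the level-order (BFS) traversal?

Tree insertion order: [33, 39, 28, 15, 43, 11]
Tree (level-order array): [33, 28, 39, 15, None, None, 43, 11]
BFS from the root, enqueuing left then right child of each popped node:
  queue [33] -> pop 33, enqueue [28, 39], visited so far: [33]
  queue [28, 39] -> pop 28, enqueue [15], visited so far: [33, 28]
  queue [39, 15] -> pop 39, enqueue [43], visited so far: [33, 28, 39]
  queue [15, 43] -> pop 15, enqueue [11], visited so far: [33, 28, 39, 15]
  queue [43, 11] -> pop 43, enqueue [none], visited so far: [33, 28, 39, 15, 43]
  queue [11] -> pop 11, enqueue [none], visited so far: [33, 28, 39, 15, 43, 11]
Result: [33, 28, 39, 15, 43, 11]


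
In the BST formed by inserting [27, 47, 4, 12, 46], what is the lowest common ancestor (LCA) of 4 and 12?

Tree insertion order: [27, 47, 4, 12, 46]
Tree (level-order array): [27, 4, 47, None, 12, 46]
In a BST, the LCA of p=4, q=12 is the first node v on the
root-to-leaf path with p <= v <= q (go left if both < v, right if both > v).
Walk from root:
  at 27: both 4 and 12 < 27, go left
  at 4: 4 <= 4 <= 12, this is the LCA
LCA = 4


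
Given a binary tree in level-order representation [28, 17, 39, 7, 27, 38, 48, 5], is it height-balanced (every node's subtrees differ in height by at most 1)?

Tree (level-order array): [28, 17, 39, 7, 27, 38, 48, 5]
Definition: a tree is height-balanced if, at every node, |h(left) - h(right)| <= 1 (empty subtree has height -1).
Bottom-up per-node check:
  node 5: h_left=-1, h_right=-1, diff=0 [OK], height=0
  node 7: h_left=0, h_right=-1, diff=1 [OK], height=1
  node 27: h_left=-1, h_right=-1, diff=0 [OK], height=0
  node 17: h_left=1, h_right=0, diff=1 [OK], height=2
  node 38: h_left=-1, h_right=-1, diff=0 [OK], height=0
  node 48: h_left=-1, h_right=-1, diff=0 [OK], height=0
  node 39: h_left=0, h_right=0, diff=0 [OK], height=1
  node 28: h_left=2, h_right=1, diff=1 [OK], height=3
All nodes satisfy the balance condition.
Result: Balanced


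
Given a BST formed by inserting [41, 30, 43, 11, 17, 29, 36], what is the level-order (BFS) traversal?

Tree insertion order: [41, 30, 43, 11, 17, 29, 36]
Tree (level-order array): [41, 30, 43, 11, 36, None, None, None, 17, None, None, None, 29]
BFS from the root, enqueuing left then right child of each popped node:
  queue [41] -> pop 41, enqueue [30, 43], visited so far: [41]
  queue [30, 43] -> pop 30, enqueue [11, 36], visited so far: [41, 30]
  queue [43, 11, 36] -> pop 43, enqueue [none], visited so far: [41, 30, 43]
  queue [11, 36] -> pop 11, enqueue [17], visited so far: [41, 30, 43, 11]
  queue [36, 17] -> pop 36, enqueue [none], visited so far: [41, 30, 43, 11, 36]
  queue [17] -> pop 17, enqueue [29], visited so far: [41, 30, 43, 11, 36, 17]
  queue [29] -> pop 29, enqueue [none], visited so far: [41, 30, 43, 11, 36, 17, 29]
Result: [41, 30, 43, 11, 36, 17, 29]


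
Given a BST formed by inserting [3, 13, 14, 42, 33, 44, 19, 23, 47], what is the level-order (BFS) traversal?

Tree insertion order: [3, 13, 14, 42, 33, 44, 19, 23, 47]
Tree (level-order array): [3, None, 13, None, 14, None, 42, 33, 44, 19, None, None, 47, None, 23]
BFS from the root, enqueuing left then right child of each popped node:
  queue [3] -> pop 3, enqueue [13], visited so far: [3]
  queue [13] -> pop 13, enqueue [14], visited so far: [3, 13]
  queue [14] -> pop 14, enqueue [42], visited so far: [3, 13, 14]
  queue [42] -> pop 42, enqueue [33, 44], visited so far: [3, 13, 14, 42]
  queue [33, 44] -> pop 33, enqueue [19], visited so far: [3, 13, 14, 42, 33]
  queue [44, 19] -> pop 44, enqueue [47], visited so far: [3, 13, 14, 42, 33, 44]
  queue [19, 47] -> pop 19, enqueue [23], visited so far: [3, 13, 14, 42, 33, 44, 19]
  queue [47, 23] -> pop 47, enqueue [none], visited so far: [3, 13, 14, 42, 33, 44, 19, 47]
  queue [23] -> pop 23, enqueue [none], visited so far: [3, 13, 14, 42, 33, 44, 19, 47, 23]
Result: [3, 13, 14, 42, 33, 44, 19, 47, 23]


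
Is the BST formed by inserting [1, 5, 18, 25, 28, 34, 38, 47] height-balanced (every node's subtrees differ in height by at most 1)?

Tree (level-order array): [1, None, 5, None, 18, None, 25, None, 28, None, 34, None, 38, None, 47]
Definition: a tree is height-balanced if, at every node, |h(left) - h(right)| <= 1 (empty subtree has height -1).
Bottom-up per-node check:
  node 47: h_left=-1, h_right=-1, diff=0 [OK], height=0
  node 38: h_left=-1, h_right=0, diff=1 [OK], height=1
  node 34: h_left=-1, h_right=1, diff=2 [FAIL (|-1-1|=2 > 1)], height=2
  node 28: h_left=-1, h_right=2, diff=3 [FAIL (|-1-2|=3 > 1)], height=3
  node 25: h_left=-1, h_right=3, diff=4 [FAIL (|-1-3|=4 > 1)], height=4
  node 18: h_left=-1, h_right=4, diff=5 [FAIL (|-1-4|=5 > 1)], height=5
  node 5: h_left=-1, h_right=5, diff=6 [FAIL (|-1-5|=6 > 1)], height=6
  node 1: h_left=-1, h_right=6, diff=7 [FAIL (|-1-6|=7 > 1)], height=7
Node 34 violates the condition: |-1 - 1| = 2 > 1.
Result: Not balanced


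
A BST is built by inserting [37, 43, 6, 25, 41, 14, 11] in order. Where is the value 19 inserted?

Starting tree (level order): [37, 6, 43, None, 25, 41, None, 14, None, None, None, 11]
Insertion path: 37 -> 6 -> 25 -> 14
Result: insert 19 as right child of 14
Final tree (level order): [37, 6, 43, None, 25, 41, None, 14, None, None, None, 11, 19]


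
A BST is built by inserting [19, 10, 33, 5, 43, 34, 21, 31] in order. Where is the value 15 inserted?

Starting tree (level order): [19, 10, 33, 5, None, 21, 43, None, None, None, 31, 34]
Insertion path: 19 -> 10
Result: insert 15 as right child of 10
Final tree (level order): [19, 10, 33, 5, 15, 21, 43, None, None, None, None, None, 31, 34]


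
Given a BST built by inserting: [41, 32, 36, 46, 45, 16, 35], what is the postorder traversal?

Tree insertion order: [41, 32, 36, 46, 45, 16, 35]
Tree (level-order array): [41, 32, 46, 16, 36, 45, None, None, None, 35]
Postorder traversal: [16, 35, 36, 32, 45, 46, 41]


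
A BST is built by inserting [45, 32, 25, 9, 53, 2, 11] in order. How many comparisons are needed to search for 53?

Search path for 53: 45 -> 53
Found: True
Comparisons: 2


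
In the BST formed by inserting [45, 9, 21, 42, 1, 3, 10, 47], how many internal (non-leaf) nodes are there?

Tree built from: [45, 9, 21, 42, 1, 3, 10, 47]
Tree (level-order array): [45, 9, 47, 1, 21, None, None, None, 3, 10, 42]
Rule: An internal node has at least one child.
Per-node child counts:
  node 45: 2 child(ren)
  node 9: 2 child(ren)
  node 1: 1 child(ren)
  node 3: 0 child(ren)
  node 21: 2 child(ren)
  node 10: 0 child(ren)
  node 42: 0 child(ren)
  node 47: 0 child(ren)
Matching nodes: [45, 9, 1, 21]
Count of internal (non-leaf) nodes: 4


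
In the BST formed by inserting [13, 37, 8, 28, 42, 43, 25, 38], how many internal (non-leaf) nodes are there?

Tree built from: [13, 37, 8, 28, 42, 43, 25, 38]
Tree (level-order array): [13, 8, 37, None, None, 28, 42, 25, None, 38, 43]
Rule: An internal node has at least one child.
Per-node child counts:
  node 13: 2 child(ren)
  node 8: 0 child(ren)
  node 37: 2 child(ren)
  node 28: 1 child(ren)
  node 25: 0 child(ren)
  node 42: 2 child(ren)
  node 38: 0 child(ren)
  node 43: 0 child(ren)
Matching nodes: [13, 37, 28, 42]
Count of internal (non-leaf) nodes: 4


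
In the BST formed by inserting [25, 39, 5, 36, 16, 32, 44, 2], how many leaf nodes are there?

Tree built from: [25, 39, 5, 36, 16, 32, 44, 2]
Tree (level-order array): [25, 5, 39, 2, 16, 36, 44, None, None, None, None, 32]
Rule: A leaf has 0 children.
Per-node child counts:
  node 25: 2 child(ren)
  node 5: 2 child(ren)
  node 2: 0 child(ren)
  node 16: 0 child(ren)
  node 39: 2 child(ren)
  node 36: 1 child(ren)
  node 32: 0 child(ren)
  node 44: 0 child(ren)
Matching nodes: [2, 16, 32, 44]
Count of leaf nodes: 4


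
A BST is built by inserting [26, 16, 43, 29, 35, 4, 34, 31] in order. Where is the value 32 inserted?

Starting tree (level order): [26, 16, 43, 4, None, 29, None, None, None, None, 35, 34, None, 31]
Insertion path: 26 -> 43 -> 29 -> 35 -> 34 -> 31
Result: insert 32 as right child of 31
Final tree (level order): [26, 16, 43, 4, None, 29, None, None, None, None, 35, 34, None, 31, None, None, 32]


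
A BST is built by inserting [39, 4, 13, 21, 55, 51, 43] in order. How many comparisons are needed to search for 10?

Search path for 10: 39 -> 4 -> 13
Found: False
Comparisons: 3


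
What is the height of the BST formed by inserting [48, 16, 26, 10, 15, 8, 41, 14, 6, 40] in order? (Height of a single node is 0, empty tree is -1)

Insertion order: [48, 16, 26, 10, 15, 8, 41, 14, 6, 40]
Tree (level-order array): [48, 16, None, 10, 26, 8, 15, None, 41, 6, None, 14, None, 40]
Compute height bottom-up (empty subtree = -1):
  height(6) = 1 + max(-1, -1) = 0
  height(8) = 1 + max(0, -1) = 1
  height(14) = 1 + max(-1, -1) = 0
  height(15) = 1 + max(0, -1) = 1
  height(10) = 1 + max(1, 1) = 2
  height(40) = 1 + max(-1, -1) = 0
  height(41) = 1 + max(0, -1) = 1
  height(26) = 1 + max(-1, 1) = 2
  height(16) = 1 + max(2, 2) = 3
  height(48) = 1 + max(3, -1) = 4
Height = 4


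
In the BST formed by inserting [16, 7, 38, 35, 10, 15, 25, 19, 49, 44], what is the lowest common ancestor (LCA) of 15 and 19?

Tree insertion order: [16, 7, 38, 35, 10, 15, 25, 19, 49, 44]
Tree (level-order array): [16, 7, 38, None, 10, 35, 49, None, 15, 25, None, 44, None, None, None, 19]
In a BST, the LCA of p=15, q=19 is the first node v on the
root-to-leaf path with p <= v <= q (go left if both < v, right if both > v).
Walk from root:
  at 16: 15 <= 16 <= 19, this is the LCA
LCA = 16


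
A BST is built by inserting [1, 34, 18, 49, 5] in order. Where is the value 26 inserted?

Starting tree (level order): [1, None, 34, 18, 49, 5]
Insertion path: 1 -> 34 -> 18
Result: insert 26 as right child of 18
Final tree (level order): [1, None, 34, 18, 49, 5, 26]
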